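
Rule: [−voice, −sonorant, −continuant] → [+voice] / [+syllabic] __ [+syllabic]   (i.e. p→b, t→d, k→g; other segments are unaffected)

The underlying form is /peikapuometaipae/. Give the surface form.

Scanning /peikapuometaipae/: /p/ at position 1 is not in the conditioning environment; /k/ is a voiceless stop between vowels /i/ and /a/, so it voices to [g]; /p/ is a voiceless stop between vowels /a/ and /u/, so it voices to [b]; /t/ is a voiceless stop between vowels /e/ and /a/, so it voices to [d]; /p/ is a voiceless stop between vowels /i/ and /a/, so it voices to [b].
Result: [peigabuomedaibae].

peigabuomedaibae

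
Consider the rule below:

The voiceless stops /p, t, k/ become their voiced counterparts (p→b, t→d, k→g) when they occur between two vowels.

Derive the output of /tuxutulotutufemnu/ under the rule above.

Scanning /tuxutulotutufemnu/: /t/ at position 1 is not in the conditioning environment; /t/ is a voiceless stop between vowels /u/ and /u/, so it voices to [d]; /t/ is a voiceless stop between vowels /o/ and /u/, so it voices to [d]; /t/ is a voiceless stop between vowels /u/ and /u/, so it voices to [d].
Result: [tuxudulodudufemnu].

tuxudulodudufemnu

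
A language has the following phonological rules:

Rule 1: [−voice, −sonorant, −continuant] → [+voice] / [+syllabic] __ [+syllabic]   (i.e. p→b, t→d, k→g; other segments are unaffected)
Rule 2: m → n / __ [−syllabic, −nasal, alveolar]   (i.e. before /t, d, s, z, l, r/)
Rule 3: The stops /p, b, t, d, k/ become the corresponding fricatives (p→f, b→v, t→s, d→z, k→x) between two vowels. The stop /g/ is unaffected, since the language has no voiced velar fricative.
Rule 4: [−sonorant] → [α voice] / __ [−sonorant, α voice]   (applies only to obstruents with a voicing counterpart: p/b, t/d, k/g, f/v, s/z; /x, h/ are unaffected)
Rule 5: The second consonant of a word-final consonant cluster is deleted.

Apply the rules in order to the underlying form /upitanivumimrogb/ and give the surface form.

uvizanivuminrog

Rule 1 (intervocalic voicing): /p/ is a voiceless stop between vowels /u/ and /i/, so it voices to [b]. /t/ is a voiceless stop between vowels /i/ and /a/, so it voices to [d]. /upitanivumimrogb/ → ubidanivumimrogb.
Rule 2 (nasal place assimilation): /m/ precedes the alveolar consonant /r/, so it assimilates in place to [n]. /ubidanivumimrogb/ → ubidanivuminrogb.
Rule 3 (intervocalic spirantization): /b/ is a stop between vowels /u/ and /i/, so it spirantizes to the fricative [v]. /d/ is a stop between vowels /i/ and /a/, so it spirantizes to the fricative [z]. /ubidanivuminrogb/ → uvizanivuminrogb.
Rule 4 (regressive voicing assimilation): no segment meets the environment; /uvizanivuminrogb/ is unchanged.
Rule 5 (final cluster simplification): /b/ is the second consonant of a word-final cluster /gb/, so it deletes. /uvizanivuminrogb/ → uvizanivuminrog.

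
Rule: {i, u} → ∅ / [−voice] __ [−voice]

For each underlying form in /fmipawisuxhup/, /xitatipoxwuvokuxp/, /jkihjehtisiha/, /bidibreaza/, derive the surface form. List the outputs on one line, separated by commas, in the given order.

fmipawisxhp, xtatpoxwuvokxp, jkhjehtsha, bidibreaza

/fmipawisuxhup/: /u/ is a high vowel flanked by voiceless consonants /s/ and /x/, so it deletes. /u/ is a high vowel flanked by voiceless consonants /h/ and /p/, so it deletes. → [fmipawisxhp].
/xitatipoxwuvokuxp/: /i/ is a high vowel flanked by voiceless consonants /x/ and /t/, so it deletes. /i/ is a high vowel flanked by voiceless consonants /t/ and /p/, so it deletes. /u/ is a high vowel flanked by voiceless consonants /k/ and /x/, so it deletes. → [xtatpoxwuvokxp].
/jkihjehtisiha/: /i/ is a high vowel flanked by voiceless consonants /k/ and /h/, so it deletes. /i/ is a high vowel flanked by voiceless consonants /t/ and /s/, so it deletes. /i/ is a high vowel flanked by voiceless consonants /s/ and /h/, so it deletes. → [jkhjehtsha].
/bidibreaza/: the rule's environment is not met; surfaces unchanged as [bidibreaza].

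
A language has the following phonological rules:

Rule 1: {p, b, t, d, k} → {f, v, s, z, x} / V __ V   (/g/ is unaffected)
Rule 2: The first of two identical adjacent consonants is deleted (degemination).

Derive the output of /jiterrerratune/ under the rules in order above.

jisererasune

Rule 1 (intervocalic spirantization): /t/ is a stop between vowels /i/ and /e/, so it spirantizes to the fricative [s]. /t/ is a stop between vowels /a/ and /u/, so it spirantizes to the fricative [s]. /jiterrerratune/ → jiserrerrasune.
Rule 2 (degemination): /rr/ is a geminate; the first /r/ deletes. /rr/ is a geminate; the first /r/ deletes. /jiserrerrasune/ → jisererasune.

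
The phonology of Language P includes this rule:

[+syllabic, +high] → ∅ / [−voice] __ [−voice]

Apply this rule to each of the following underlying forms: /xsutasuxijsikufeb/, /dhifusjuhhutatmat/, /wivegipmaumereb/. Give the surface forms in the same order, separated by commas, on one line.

/xsutasuxijsikufeb/: /u/ is a high vowel flanked by voiceless consonants /s/ and /t/, so it deletes. /u/ is a high vowel flanked by voiceless consonants /s/ and /x/, so it deletes. /i/ is a high vowel flanked by voiceless consonants /s/ and /k/, so it deletes. /u/ is a high vowel flanked by voiceless consonants /k/ and /f/, so it deletes. → [xstasxijskfeb].
/dhifusjuhhutatmat/: /i/ is a high vowel flanked by voiceless consonants /h/ and /f/, so it deletes. /u/ is a high vowel flanked by voiceless consonants /f/ and /s/, so it deletes. /u/ is a high vowel flanked by voiceless consonants /h/ and /t/, so it deletes. → [dhfsjuhhtatmat].
/wivegipmaumereb/: the rule's environment is not met; surfaces unchanged as [wivegipmaumereb].

xstasxijskfeb, dhfsjuhhtatmat, wivegipmaumereb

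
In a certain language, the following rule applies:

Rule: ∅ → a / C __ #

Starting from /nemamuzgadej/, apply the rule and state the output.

nemamuzgadeja

the form ends in the consonant /j/, so [a] is inserted word-finally.
Surface form: [nemamuzgadeja].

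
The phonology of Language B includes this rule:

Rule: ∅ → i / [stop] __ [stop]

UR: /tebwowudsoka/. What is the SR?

tebwowudsoka

No segment of /tebwowudsoka/ meets the structural description of the rule, so the form surfaces unchanged.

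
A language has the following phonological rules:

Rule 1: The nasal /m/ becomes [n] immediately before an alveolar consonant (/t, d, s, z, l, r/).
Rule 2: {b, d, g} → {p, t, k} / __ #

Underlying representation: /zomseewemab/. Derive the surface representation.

Rule 1 (nasal place assimilation): /m/ precedes the alveolar consonant /s/, so it assimilates in place to [n]. /zomseewemab/ → zonseewemab.
Rule 2 (final devoicing): /b/ is a voiced stop in word-final position, so it devoices to [p]. /zonseewemab/ → zonseewemap.

zonseewemap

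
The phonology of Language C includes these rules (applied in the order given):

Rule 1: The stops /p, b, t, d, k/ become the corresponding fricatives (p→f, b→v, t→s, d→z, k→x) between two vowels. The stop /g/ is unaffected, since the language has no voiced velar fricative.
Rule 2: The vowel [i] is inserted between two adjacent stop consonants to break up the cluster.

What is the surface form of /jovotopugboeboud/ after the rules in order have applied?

jovosofugiboevoud

Rule 1 (intervocalic spirantization): /t/ is a stop between vowels /o/ and /o/, so it spirantizes to the fricative [s]. /p/ is a stop between vowels /o/ and /u/, so it spirantizes to the fricative [f]. /b/ is a stop between vowels /e/ and /o/, so it spirantizes to the fricative [v]. /jovotopugboeboud/ → jovosofugboevoud.
Rule 2 (stop-cluster i-epenthesis): /g/ and /b/ form a stop–stop cluster, so [i] is inserted between them. /jovosofugboevoud/ → jovosofugiboevoud.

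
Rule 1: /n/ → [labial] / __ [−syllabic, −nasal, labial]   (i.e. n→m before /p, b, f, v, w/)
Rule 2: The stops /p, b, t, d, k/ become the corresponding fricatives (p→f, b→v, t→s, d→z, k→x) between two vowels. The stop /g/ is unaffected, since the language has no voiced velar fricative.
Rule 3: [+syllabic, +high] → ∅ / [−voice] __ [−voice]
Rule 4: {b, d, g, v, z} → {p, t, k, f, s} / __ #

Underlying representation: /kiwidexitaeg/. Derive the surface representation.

Rule 1 (nasal place assimilation): no segment meets the environment; /kiwidexitaeg/ is unchanged.
Rule 2 (intervocalic spirantization): /d/ is a stop between vowels /i/ and /e/, so it spirantizes to the fricative [z]. /t/ is a stop between vowels /i/ and /a/, so it spirantizes to the fricative [s]. /kiwidexitaeg/ → kiwizexisaeg.
Rule 3 (high vowel syncope): /i/ is a high vowel flanked by voiceless consonants /x/ and /s/, so it deletes. /kiwizexisaeg/ → kiwizexsaeg.
Rule 4 (final devoicing): /g/ is a voiced obstruent in word-final position, so it devoices to [k]. /kiwizexsaeg/ → kiwizexsaek.

kiwizexsaek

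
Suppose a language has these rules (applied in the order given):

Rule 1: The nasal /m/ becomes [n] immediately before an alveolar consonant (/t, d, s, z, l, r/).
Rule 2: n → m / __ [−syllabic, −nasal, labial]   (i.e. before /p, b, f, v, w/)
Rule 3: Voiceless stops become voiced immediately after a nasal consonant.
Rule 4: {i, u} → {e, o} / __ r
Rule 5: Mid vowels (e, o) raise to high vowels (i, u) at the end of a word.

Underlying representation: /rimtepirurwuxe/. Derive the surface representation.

rindeperorwuxi

Rule 1 (nasal place assimilation): /m/ precedes the alveolar consonant /t/, so it assimilates in place to [n]. /rimtepirurwuxe/ → rintepirurwuxe.
Rule 2 (nasal place assimilation): no segment meets the environment; /rintepirurwuxe/ is unchanged.
Rule 3 (post-nasal voicing): /t/ is a voiceless stop immediately after the nasal /n/, so it voices to [d]. /rintepirurwuxe/ → rindepirurwuxe.
Rule 4 (pre-rhotic lowering): /i/ is a high vowel immediately before /r/, so it lowers to [e]. /u/ is a high vowel immediately before /r/, so it lowers to [o]. /rindepirurwuxe/ → rindeperorwuxe.
Rule 5 (final vowel raising): /e/ is a mid vowel in word-final position, so it raises to [i]. /rindeperorwuxe/ → rindeperorwuxi.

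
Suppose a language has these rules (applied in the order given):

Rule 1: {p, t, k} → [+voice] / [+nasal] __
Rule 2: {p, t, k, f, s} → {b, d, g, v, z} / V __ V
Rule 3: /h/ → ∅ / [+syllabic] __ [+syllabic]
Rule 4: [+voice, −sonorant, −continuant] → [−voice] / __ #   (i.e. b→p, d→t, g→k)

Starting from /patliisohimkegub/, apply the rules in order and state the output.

Rule 1 (post-nasal voicing): /k/ is a voiceless stop immediately after the nasal /m/, so it voices to [g]. /patliisohimkegub/ → patliisohimgegub.
Rule 2 (intervocalic voicing): /s/ is a voiceless obstruent between vowels /i/ and /o/, so it voices to [z]. /patliisohimgegub/ → patliizohimgegub.
Rule 3 (intervocalic h-deletion): /h/ occurs between vowels /o/ and /i/, so it deletes. /patliizohimgegub/ → patliizoimgegub.
Rule 4 (final devoicing): /b/ is a voiced stop in word-final position, so it devoices to [p]. /patliizoimgegub/ → patliizoimgegup.

patliizoimgegup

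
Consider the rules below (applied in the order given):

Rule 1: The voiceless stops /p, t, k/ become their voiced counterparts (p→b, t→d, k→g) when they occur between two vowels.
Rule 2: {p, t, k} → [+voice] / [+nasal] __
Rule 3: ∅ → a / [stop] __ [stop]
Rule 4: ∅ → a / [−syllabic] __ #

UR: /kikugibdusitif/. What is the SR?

kigugibadusidifa

Rule 1 (intervocalic voicing): /k/ is a voiceless stop between vowels /i/ and /u/, so it voices to [g]. /t/ is a voiceless stop between vowels /i/ and /i/, so it voices to [d]. /kikugibdusitif/ → kigugibdusidif.
Rule 2 (post-nasal voicing): no segment meets the environment; /kigugibdusidif/ is unchanged.
Rule 3 (stop-cluster a-epenthesis): /b/ and /d/ form a stop–stop cluster, so [a] is inserted between them. /kigugibdusidif/ → kigugibadusidif.
Rule 4 (final a-epenthesis): the form ends in the consonant /f/, so [a] is inserted word-finally. /kigugibadusidif/ → kigugibadusidifa.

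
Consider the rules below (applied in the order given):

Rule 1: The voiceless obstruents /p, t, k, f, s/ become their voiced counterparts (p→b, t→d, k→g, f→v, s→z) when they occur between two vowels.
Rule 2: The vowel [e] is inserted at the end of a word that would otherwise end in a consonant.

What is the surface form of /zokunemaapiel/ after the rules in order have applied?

zogunemaabiele

Rule 1 (intervocalic voicing): /k/ is a voiceless obstruent between vowels /o/ and /u/, so it voices to [g]. /p/ is a voiceless obstruent between vowels /a/ and /i/, so it voices to [b]. /zokunemaapiel/ → zogunemaabiel.
Rule 2 (final e-epenthesis): the form ends in the consonant /l/, so [e] is inserted word-finally. /zogunemaabiel/ → zogunemaabiele.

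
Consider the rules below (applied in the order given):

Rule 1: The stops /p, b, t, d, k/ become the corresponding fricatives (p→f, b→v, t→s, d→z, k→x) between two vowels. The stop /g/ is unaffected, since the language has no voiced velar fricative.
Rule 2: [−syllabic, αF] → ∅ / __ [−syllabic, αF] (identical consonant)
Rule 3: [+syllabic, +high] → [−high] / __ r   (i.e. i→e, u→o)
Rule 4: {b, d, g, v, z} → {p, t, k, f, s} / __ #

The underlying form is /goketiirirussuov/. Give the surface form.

Rule 1 (intervocalic spirantization): /k/ is a stop between vowels /o/ and /e/, so it spirantizes to the fricative [x]. /t/ is a stop between vowels /e/ and /i/, so it spirantizes to the fricative [s]. /goketiirirussuov/ → goxesiirirussuov.
Rule 2 (degemination): /ss/ is a geminate; the first /s/ deletes. /goxesiirirussuov/ → goxesiirirusuov.
Rule 3 (pre-rhotic lowering): /i/ is a high vowel immediately before /r/, so it lowers to [e]. /i/ is a high vowel immediately before /r/, so it lowers to [e]. /goxesiirirusuov/ → goxesiererusuov.
Rule 4 (final devoicing): /v/ is a voiced obstruent in word-final position, so it devoices to [f]. /goxesiererusuov/ → goxesiererusuof.

goxesiererusuof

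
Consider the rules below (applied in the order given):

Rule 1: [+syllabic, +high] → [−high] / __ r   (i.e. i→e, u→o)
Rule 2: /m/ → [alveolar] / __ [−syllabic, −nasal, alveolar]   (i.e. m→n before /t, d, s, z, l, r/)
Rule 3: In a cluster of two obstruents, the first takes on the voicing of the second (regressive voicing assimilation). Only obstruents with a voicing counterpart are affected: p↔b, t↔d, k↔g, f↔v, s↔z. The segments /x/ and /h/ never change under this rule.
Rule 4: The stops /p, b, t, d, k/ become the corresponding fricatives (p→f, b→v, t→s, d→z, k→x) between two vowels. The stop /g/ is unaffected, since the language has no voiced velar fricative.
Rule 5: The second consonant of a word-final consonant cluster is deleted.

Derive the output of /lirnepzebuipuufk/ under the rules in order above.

Rule 1 (pre-rhotic lowering): /i/ is a high vowel immediately before /r/, so it lowers to [e]. /lirnepzebuipuufk/ → lernepzebuipuufk.
Rule 2 (nasal place assimilation): no segment meets the environment; /lernepzebuipuufk/ is unchanged.
Rule 3 (regressive voicing assimilation): /p/ precedes the voiced obstruent /z/, so it voices to [b] by assimilation. /lernepzebuipuufk/ → lernebzebuipuufk.
Rule 4 (intervocalic spirantization): /b/ is a stop between vowels /e/ and /u/, so it spirantizes to the fricative [v]. /p/ is a stop between vowels /i/ and /u/, so it spirantizes to the fricative [f]. /lernebzebuipuufk/ → lernebzevuifuufk.
Rule 5 (final cluster simplification): /k/ is the second consonant of a word-final cluster /fk/, so it deletes. /lernebzevuifuufk/ → lernebzevuifuuf.

lernebzevuifuuf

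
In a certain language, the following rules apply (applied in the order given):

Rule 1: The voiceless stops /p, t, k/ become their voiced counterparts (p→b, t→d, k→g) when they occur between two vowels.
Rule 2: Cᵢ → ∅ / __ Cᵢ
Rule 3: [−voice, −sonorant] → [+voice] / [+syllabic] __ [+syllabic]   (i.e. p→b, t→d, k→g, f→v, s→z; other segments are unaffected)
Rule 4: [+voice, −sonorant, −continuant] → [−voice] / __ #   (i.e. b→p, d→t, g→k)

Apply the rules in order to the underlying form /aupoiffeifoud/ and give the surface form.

auboiveivout

Rule 1 (intervocalic voicing): /p/ is a voiceless stop between vowels /u/ and /o/, so it voices to [b]. /aupoiffeifoud/ → auboiffeifoud.
Rule 2 (degemination): /ff/ is a geminate; the first /f/ deletes. /auboiffeifoud/ → auboifeifoud.
Rule 3 (intervocalic voicing): /f/ is a voiceless obstruent between vowels /i/ and /e/, so it voices to [v]. /f/ is a voiceless obstruent between vowels /i/ and /o/, so it voices to [v]. /auboifeifoud/ → auboiveivoud.
Rule 4 (final devoicing): /d/ is a voiced stop in word-final position, so it devoices to [t]. /auboiveivoud/ → auboiveivout.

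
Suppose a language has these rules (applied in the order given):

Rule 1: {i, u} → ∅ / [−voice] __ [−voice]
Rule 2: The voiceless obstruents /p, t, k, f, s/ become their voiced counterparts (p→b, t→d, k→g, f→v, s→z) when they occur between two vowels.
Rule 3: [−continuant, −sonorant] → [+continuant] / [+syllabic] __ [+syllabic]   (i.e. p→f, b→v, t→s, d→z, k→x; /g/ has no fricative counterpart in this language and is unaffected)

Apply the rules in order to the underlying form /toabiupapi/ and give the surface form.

toaviuvavi

Rule 1 (high vowel syncope): no segment meets the environment; /toabiupapi/ is unchanged.
Rule 2 (intervocalic voicing): /p/ is a voiceless obstruent between vowels /u/ and /a/, so it voices to [b]. /p/ is a voiceless obstruent between vowels /a/ and /i/, so it voices to [b]. /toabiupapi/ → toabiubabi.
Rule 3 (intervocalic spirantization): /b/ is a stop between vowels /a/ and /i/, so it spirantizes to the fricative [v]. /b/ is a stop between vowels /u/ and /a/, so it spirantizes to the fricative [v]. /b/ is a stop between vowels /a/ and /i/, so it spirantizes to the fricative [v]. /toabiubabi/ → toaviuvavi.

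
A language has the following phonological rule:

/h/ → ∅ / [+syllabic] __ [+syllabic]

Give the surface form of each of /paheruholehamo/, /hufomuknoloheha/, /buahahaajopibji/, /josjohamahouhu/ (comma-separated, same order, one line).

paeruoleamo, hufomuknoloea, buaaaajopibji, josjoamaouu

/paheruholehamo/: /h/ occurs between vowels /a/ and /e/, so it deletes. /h/ occurs between vowels /u/ and /o/, so it deletes. /h/ occurs between vowels /e/ and /a/, so it deletes. → [paeruoleamo].
/hufomuknoloheha/: /h/ occurs between vowels /o/ and /e/, so it deletes. /h/ occurs between vowels /e/ and /a/, so it deletes. → [hufomuknoloea].
/buahahaajopibji/: /h/ occurs between vowels /a/ and /a/, so it deletes. /h/ occurs between vowels /a/ and /a/, so it deletes. → [buaaaajopibji].
/josjohamahouhu/: /h/ occurs between vowels /o/ and /a/, so it deletes. /h/ occurs between vowels /a/ and /o/, so it deletes. /h/ occurs between vowels /u/ and /u/, so it deletes. → [josjoamaouu].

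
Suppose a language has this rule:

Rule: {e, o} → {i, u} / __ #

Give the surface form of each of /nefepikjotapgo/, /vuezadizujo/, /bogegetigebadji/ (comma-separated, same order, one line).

nefepikjotapgu, vuezadizuju, bogegetigebadji

/nefepikjotapgo/: /o/ is a mid vowel in word-final position, so it raises to [u]. → [nefepikjotapgu].
/vuezadizujo/: /o/ is a mid vowel in word-final position, so it raises to [u]. → [vuezadizuju].
/bogegetigebadji/: the rule's environment is not met; surfaces unchanged as [bogegetigebadji].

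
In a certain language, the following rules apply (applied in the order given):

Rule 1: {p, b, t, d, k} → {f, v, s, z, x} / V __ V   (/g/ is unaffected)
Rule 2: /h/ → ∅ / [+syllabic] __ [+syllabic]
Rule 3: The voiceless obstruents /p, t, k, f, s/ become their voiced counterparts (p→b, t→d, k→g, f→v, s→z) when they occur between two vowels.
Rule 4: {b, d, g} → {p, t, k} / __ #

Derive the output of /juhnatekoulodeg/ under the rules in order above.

juhnazexoulozek

Rule 1 (intervocalic spirantization): /t/ is a stop between vowels /a/ and /e/, so it spirantizes to the fricative [s]. /k/ is a stop between vowels /e/ and /o/, so it spirantizes to the fricative [x]. /d/ is a stop between vowels /o/ and /e/, so it spirantizes to the fricative [z]. /juhnatekoulodeg/ → juhnasexoulozeg.
Rule 2 (intervocalic h-deletion): no segment meets the environment; /juhnasexoulozeg/ is unchanged.
Rule 3 (intervocalic voicing): /s/ is a voiceless obstruent between vowels /a/ and /e/, so it voices to [z]. /juhnasexoulozeg/ → juhnazexoulozeg.
Rule 4 (final devoicing): /g/ is a voiced stop in word-final position, so it devoices to [k]. /juhnazexoulozeg/ → juhnazexoulozek.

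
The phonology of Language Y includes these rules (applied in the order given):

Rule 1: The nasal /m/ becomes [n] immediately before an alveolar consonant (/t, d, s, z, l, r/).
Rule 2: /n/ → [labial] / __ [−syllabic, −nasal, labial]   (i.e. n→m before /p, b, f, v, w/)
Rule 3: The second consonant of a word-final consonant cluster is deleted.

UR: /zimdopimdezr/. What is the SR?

Rule 1 (nasal place assimilation): /m/ precedes the alveolar consonant /d/, so it assimilates in place to [n]. /m/ precedes the alveolar consonant /d/, so it assimilates in place to [n]. /zimdopimdezr/ → zindopindezr.
Rule 2 (nasal place assimilation): no segment meets the environment; /zindopindezr/ is unchanged.
Rule 3 (final cluster simplification): /r/ is the second consonant of a word-final cluster /zr/, so it deletes. /zindopindezr/ → zindopindez.

zindopindez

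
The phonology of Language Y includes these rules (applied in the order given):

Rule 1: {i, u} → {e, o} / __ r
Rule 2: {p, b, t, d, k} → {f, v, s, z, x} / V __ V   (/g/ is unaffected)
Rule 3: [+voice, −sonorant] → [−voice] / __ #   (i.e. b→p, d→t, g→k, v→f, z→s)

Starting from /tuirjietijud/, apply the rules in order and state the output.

tuerjiesijut

Rule 1 (pre-rhotic lowering): /i/ is a high vowel immediately before /r/, so it lowers to [e]. /tuirjietijud/ → tuerjietijud.
Rule 2 (intervocalic spirantization): /t/ is a stop between vowels /e/ and /i/, so it spirantizes to the fricative [s]. /tuerjietijud/ → tuerjiesijud.
Rule 3 (final devoicing): /d/ is a voiced obstruent in word-final position, so it devoices to [t]. /tuerjiesijud/ → tuerjiesijut.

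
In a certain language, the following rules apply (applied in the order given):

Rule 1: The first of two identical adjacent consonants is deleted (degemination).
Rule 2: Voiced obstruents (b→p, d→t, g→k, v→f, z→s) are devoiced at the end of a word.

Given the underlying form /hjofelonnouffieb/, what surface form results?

hjofelonoufiep

Rule 1 (degemination): /nn/ is a geminate; the first /n/ deletes. /ff/ is a geminate; the first /f/ deletes. /hjofelonnouffieb/ → hjofelonoufieb.
Rule 2 (final devoicing): /b/ is a voiced obstruent in word-final position, so it devoices to [p]. /hjofelonoufieb/ → hjofelonoufiep.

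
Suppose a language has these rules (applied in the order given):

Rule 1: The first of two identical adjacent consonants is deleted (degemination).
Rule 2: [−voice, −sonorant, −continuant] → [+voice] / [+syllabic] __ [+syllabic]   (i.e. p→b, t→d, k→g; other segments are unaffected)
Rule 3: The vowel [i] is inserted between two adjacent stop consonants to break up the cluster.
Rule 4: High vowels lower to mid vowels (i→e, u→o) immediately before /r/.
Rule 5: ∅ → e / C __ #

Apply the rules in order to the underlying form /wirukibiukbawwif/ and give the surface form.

Rule 1 (degemination): /ww/ is a geminate; the first /w/ deletes. /wirukibiukbawwif/ → wirukibiukbawif.
Rule 2 (intervocalic voicing): /k/ is a voiceless stop between vowels /u/ and /i/, so it voices to [g]. /wirukibiukbawif/ → wirugibiukbawif.
Rule 3 (stop-cluster i-epenthesis): /k/ and /b/ form a stop–stop cluster, so [i] is inserted between them. /wirugibiukbawif/ → wirugibiukibawif.
Rule 4 (pre-rhotic lowering): /i/ is a high vowel immediately before /r/, so it lowers to [e]. /wirugibiukibawif/ → werugibiukibawif.
Rule 5 (final e-epenthesis): the form ends in the consonant /f/, so [e] is inserted word-finally. /werugibiukibawif/ → werugibiukibawife.

werugibiukibawife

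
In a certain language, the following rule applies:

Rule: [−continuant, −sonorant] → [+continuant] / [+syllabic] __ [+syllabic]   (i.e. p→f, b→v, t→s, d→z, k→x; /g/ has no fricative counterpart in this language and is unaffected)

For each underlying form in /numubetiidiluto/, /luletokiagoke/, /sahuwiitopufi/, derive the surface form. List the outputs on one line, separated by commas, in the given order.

numuvesiiziluso, lulesoxiagoxe, sahuwiisofufi

/numubetiidiluto/: /b/ is a stop between vowels /u/ and /e/, so it spirantizes to the fricative [v]. /t/ is a stop between vowels /e/ and /i/, so it spirantizes to the fricative [s]. /d/ is a stop between vowels /i/ and /i/, so it spirantizes to the fricative [z]. /t/ is a stop between vowels /u/ and /o/, so it spirantizes to the fricative [s]. → [numuvesiiziluso].
/luletokiagoke/: /t/ is a stop between vowels /e/ and /o/, so it spirantizes to the fricative [s]. /k/ is a stop between vowels /o/ and /i/, so it spirantizes to the fricative [x]. /k/ is a stop between vowels /o/ and /e/, so it spirantizes to the fricative [x]. → [lulesoxiagoxe].
/sahuwiitopufi/: /t/ is a stop between vowels /i/ and /o/, so it spirantizes to the fricative [s]. /p/ is a stop between vowels /o/ and /u/, so it spirantizes to the fricative [f]. → [sahuwiisofufi].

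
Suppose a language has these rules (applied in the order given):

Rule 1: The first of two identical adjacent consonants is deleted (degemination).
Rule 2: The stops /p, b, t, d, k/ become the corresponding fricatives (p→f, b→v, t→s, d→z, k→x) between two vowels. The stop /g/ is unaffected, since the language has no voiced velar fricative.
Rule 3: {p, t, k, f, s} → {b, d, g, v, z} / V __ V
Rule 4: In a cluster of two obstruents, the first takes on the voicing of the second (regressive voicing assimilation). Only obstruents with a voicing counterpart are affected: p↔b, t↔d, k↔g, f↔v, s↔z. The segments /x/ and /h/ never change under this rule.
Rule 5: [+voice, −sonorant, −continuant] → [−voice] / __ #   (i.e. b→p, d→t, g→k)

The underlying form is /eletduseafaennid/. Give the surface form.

eledduzeavaenit

Rule 1 (degemination): /nn/ is a geminate; the first /n/ deletes. /eletduseafaennid/ → eletduseafaenid.
Rule 2 (intervocalic spirantization): no segment meets the environment; /eletduseafaenid/ is unchanged.
Rule 3 (intervocalic voicing): /s/ is a voiceless obstruent between vowels /u/ and /e/, so it voices to [z]. /f/ is a voiceless obstruent between vowels /a/ and /a/, so it voices to [v]. /eletduseafaenid/ → eletduzeavaenid.
Rule 4 (regressive voicing assimilation): /t/ precedes the voiced obstruent /d/, so it voices to [d] by assimilation. /eletduzeavaenid/ → eledduzeavaenid.
Rule 5 (final devoicing): /d/ is a voiced stop in word-final position, so it devoices to [t]. /eledduzeavaenid/ → eledduzeavaenit.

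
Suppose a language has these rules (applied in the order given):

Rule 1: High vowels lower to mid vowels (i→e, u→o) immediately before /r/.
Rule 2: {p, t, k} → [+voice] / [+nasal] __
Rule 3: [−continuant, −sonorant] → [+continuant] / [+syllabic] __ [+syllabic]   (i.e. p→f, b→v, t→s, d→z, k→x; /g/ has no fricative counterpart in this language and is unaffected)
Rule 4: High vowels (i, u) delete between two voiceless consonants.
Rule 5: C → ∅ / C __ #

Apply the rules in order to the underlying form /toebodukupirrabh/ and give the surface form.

Rule 1 (pre-rhotic lowering): /i/ is a high vowel immediately before /r/, so it lowers to [e]. /toebodukupirrabh/ → toebodukuperrabh.
Rule 2 (post-nasal voicing): no segment meets the environment; /toebodukuperrabh/ is unchanged.
Rule 3 (intervocalic spirantization): /b/ is a stop between vowels /e/ and /o/, so it spirantizes to the fricative [v]. /d/ is a stop between vowels /o/ and /u/, so it spirantizes to the fricative [z]. /k/ is a stop between vowels /u/ and /u/, so it spirantizes to the fricative [x]. /p/ is a stop between vowels /u/ and /e/, so it spirantizes to the fricative [f]. /toebodukuperrabh/ → toevozuxuferrabh.
Rule 4 (high vowel syncope): /u/ is a high vowel flanked by voiceless consonants /x/ and /f/, so it deletes. /toevozuxuferrabh/ → toevozuxferrabh.
Rule 5 (final cluster simplification): /h/ is the second consonant of a word-final cluster /bh/, so it deletes. /toevozuxferrabh/ → toevozuxferrab.

toevozuxferrab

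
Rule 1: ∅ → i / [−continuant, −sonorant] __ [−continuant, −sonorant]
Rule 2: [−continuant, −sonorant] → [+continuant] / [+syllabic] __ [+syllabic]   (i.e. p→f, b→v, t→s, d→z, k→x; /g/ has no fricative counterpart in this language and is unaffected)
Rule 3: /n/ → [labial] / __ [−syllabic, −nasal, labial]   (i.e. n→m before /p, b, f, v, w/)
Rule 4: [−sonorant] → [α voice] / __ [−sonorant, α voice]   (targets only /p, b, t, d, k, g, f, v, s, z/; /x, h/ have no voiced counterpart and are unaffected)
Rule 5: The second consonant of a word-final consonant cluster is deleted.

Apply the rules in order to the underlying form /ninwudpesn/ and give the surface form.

Rule 1 (stop-cluster i-epenthesis): /d/ and /p/ form a stop–stop cluster, so [i] is inserted between them. /ninwudpesn/ → ninwudipesn.
Rule 2 (intervocalic spirantization): /d/ is a stop between vowels /u/ and /i/, so it spirantizes to the fricative [z]. /p/ is a stop between vowels /i/ and /e/, so it spirantizes to the fricative [f]. /ninwudipesn/ → ninwuzifesn.
Rule 3 (nasal place assimilation): /n/ precedes the labial consonant /w/, so it assimilates in place to [m]. /ninwuzifesn/ → nimwuzifesn.
Rule 4 (regressive voicing assimilation): no segment meets the environment; /nimwuzifesn/ is unchanged.
Rule 5 (final cluster simplification): /n/ is the second consonant of a word-final cluster /sn/, so it deletes. /nimwuzifesn/ → nimwuzifes.

nimwuzifes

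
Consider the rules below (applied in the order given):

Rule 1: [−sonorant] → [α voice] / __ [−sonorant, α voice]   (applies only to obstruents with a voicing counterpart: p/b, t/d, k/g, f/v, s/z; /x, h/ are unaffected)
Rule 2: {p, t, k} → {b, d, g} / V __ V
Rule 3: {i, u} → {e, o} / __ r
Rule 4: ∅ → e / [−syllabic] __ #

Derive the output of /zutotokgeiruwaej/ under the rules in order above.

zudodoggeeruwaeje

Rule 1 (regressive voicing assimilation): /k/ precedes the voiced obstruent /g/, so it voices to [g] by assimilation. /zutotokgeiruwaej/ → zutotoggeiruwaej.
Rule 2 (intervocalic voicing): /t/ is a voiceless stop between vowels /u/ and /o/, so it voices to [d]. /t/ is a voiceless stop between vowels /o/ and /o/, so it voices to [d]. /zutotoggeiruwaej/ → zudodoggeiruwaej.
Rule 3 (pre-rhotic lowering): /i/ is a high vowel immediately before /r/, so it lowers to [e]. /zudodoggeiruwaej/ → zudodoggeeruwaej.
Rule 4 (final e-epenthesis): the form ends in the consonant /j/, so [e] is inserted word-finally. /zudodoggeeruwaej/ → zudodoggeeruwaeje.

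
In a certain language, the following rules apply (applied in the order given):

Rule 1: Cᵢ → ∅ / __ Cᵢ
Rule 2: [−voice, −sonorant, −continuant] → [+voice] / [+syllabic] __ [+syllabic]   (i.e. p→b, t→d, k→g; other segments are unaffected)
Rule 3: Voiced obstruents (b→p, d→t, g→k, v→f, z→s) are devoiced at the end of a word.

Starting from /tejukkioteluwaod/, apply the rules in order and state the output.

Rule 1 (degemination): /kk/ is a geminate; the first /k/ deletes. /tejukkioteluwaod/ → tejukioteluwaod.
Rule 2 (intervocalic voicing): /k/ is a voiceless stop between vowels /u/ and /i/, so it voices to [g]. /t/ is a voiceless stop between vowels /o/ and /e/, so it voices to [d]. /tejukioteluwaod/ → tejugiodeluwaod.
Rule 3 (final devoicing): /d/ is a voiced obstruent in word-final position, so it devoices to [t]. /tejugiodeluwaod/ → tejugiodeluwaot.

tejugiodeluwaot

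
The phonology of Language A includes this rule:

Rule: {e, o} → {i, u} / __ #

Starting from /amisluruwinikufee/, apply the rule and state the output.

amisluruwinikufei

/e/ is a mid vowel in word-final position, so it raises to [i].
The other instance of /e/ does not occur in the required environment and remains unchanged.
Surface form: [amisluruwinikufei].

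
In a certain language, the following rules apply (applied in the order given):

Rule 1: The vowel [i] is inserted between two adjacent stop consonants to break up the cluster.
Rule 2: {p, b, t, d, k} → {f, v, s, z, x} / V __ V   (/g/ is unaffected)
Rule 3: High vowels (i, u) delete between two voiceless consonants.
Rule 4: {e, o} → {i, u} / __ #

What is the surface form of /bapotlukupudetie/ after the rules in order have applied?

Rule 1 (stop-cluster i-epenthesis): no segment meets the environment; /bapotlukupudetie/ is unchanged.
Rule 2 (intervocalic spirantization): /p/ is a stop between vowels /a/ and /o/, so it spirantizes to the fricative [f]. /k/ is a stop between vowels /u/ and /u/, so it spirantizes to the fricative [x]. /p/ is a stop between vowels /u/ and /u/, so it spirantizes to the fricative [f]. /d/ is a stop between vowels /u/ and /e/, so it spirantizes to the fricative [z]. /t/ is a stop between vowels /e/ and /i/, so it spirantizes to the fricative [s]. /bapotlukupudetie/ → bafotluxufuzesie.
Rule 3 (high vowel syncope): /u/ is a high vowel flanked by voiceless consonants /x/ and /f/, so it deletes. /bafotluxufuzesie/ → bafotluxfuzesie.
Rule 4 (final vowel raising): /e/ is a mid vowel in word-final position, so it raises to [i]. /bafotluxfuzesie/ → bafotluxfuzesii.

bafotluxfuzesii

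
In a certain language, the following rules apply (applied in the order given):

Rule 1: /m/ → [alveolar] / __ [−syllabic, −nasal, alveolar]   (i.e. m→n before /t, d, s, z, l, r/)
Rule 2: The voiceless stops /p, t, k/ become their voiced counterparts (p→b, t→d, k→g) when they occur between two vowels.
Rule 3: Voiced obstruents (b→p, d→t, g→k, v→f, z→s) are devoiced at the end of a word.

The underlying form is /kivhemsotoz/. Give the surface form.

kivhensodos

Rule 1 (nasal place assimilation): /m/ precedes the alveolar consonant /s/, so it assimilates in place to [n]. /kivhemsotoz/ → kivhensotoz.
Rule 2 (intervocalic voicing): /t/ is a voiceless stop between vowels /o/ and /o/, so it voices to [d]. /kivhensotoz/ → kivhensodoz.
Rule 3 (final devoicing): /z/ is a voiced obstruent in word-final position, so it devoices to [s]. /kivhensodoz/ → kivhensodos.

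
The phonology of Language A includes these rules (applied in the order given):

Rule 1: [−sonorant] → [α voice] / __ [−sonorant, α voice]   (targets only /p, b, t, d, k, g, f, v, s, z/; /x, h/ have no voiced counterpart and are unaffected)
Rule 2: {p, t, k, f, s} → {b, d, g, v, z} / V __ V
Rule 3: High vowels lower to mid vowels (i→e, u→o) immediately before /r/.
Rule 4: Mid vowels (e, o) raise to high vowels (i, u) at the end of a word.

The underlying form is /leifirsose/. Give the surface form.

Rule 1 (regressive voicing assimilation): no segment meets the environment; /leifirsose/ is unchanged.
Rule 2 (intervocalic voicing): /f/ is a voiceless obstruent between vowels /i/ and /i/, so it voices to [v]. /s/ is a voiceless obstruent between vowels /o/ and /e/, so it voices to [z]. /leifirsose/ → leivirsoze.
Rule 3 (pre-rhotic lowering): /i/ is a high vowel immediately before /r/, so it lowers to [e]. /leivirsoze/ → leiversoze.
Rule 4 (final vowel raising): /e/ is a mid vowel in word-final position, so it raises to [i]. /leiversoze/ → leiversozi.

leiversozi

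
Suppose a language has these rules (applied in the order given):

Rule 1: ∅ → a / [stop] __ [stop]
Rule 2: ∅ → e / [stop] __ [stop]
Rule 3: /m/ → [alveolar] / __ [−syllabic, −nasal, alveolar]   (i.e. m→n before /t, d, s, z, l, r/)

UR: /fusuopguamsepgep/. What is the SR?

fusuopaguansepagep

Rule 1 (stop-cluster a-epenthesis): /p/ and /g/ form a stop–stop cluster, so [a] is inserted between them. /p/ and /g/ form a stop–stop cluster, so [a] is inserted between them. /fusuopguamsepgep/ → fusuopaguamsepagep.
Rule 2 (stop-cluster e-epenthesis): no segment meets the environment; /fusuopaguamsepagep/ is unchanged.
Rule 3 (nasal place assimilation): /m/ precedes the alveolar consonant /s/, so it assimilates in place to [n]. /fusuopaguamsepagep/ → fusuopaguansepagep.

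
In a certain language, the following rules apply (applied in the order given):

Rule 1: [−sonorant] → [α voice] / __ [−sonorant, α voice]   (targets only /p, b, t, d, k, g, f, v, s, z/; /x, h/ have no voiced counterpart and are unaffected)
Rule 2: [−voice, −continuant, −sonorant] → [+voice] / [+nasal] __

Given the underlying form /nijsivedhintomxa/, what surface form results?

nijsivethindomxa

Rule 1 (regressive voicing assimilation): /d/ precedes the voiceless obstruent /h/, so it devoices to [t] by assimilation. /nijsivedhintomxa/ → nijsivethintomxa.
Rule 2 (post-nasal voicing): /t/ is a voiceless stop immediately after the nasal /n/, so it voices to [d]. /nijsivethintomxa/ → nijsivethindomxa.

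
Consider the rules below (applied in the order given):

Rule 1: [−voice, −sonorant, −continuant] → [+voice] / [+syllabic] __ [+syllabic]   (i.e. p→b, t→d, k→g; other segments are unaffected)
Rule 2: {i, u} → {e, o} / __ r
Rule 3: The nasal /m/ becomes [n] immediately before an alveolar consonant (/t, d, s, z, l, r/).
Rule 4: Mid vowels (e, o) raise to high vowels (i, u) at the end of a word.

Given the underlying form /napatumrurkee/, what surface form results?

Rule 1 (intervocalic voicing): /p/ is a voiceless stop between vowels /a/ and /a/, so it voices to [b]. /t/ is a voiceless stop between vowels /a/ and /u/, so it voices to [d]. /napatumrurkee/ → nabadumrurkee.
Rule 2 (pre-rhotic lowering): /u/ is a high vowel immediately before /r/, so it lowers to [o]. /nabadumrurkee/ → nabadumrorkee.
Rule 3 (nasal place assimilation): /m/ precedes the alveolar consonant /r/, so it assimilates in place to [n]. /nabadumrorkee/ → nabadunrorkee.
Rule 4 (final vowel raising): /e/ is a mid vowel in word-final position, so it raises to [i]. /nabadunrorkee/ → nabadunrorkei.

nabadunrorkei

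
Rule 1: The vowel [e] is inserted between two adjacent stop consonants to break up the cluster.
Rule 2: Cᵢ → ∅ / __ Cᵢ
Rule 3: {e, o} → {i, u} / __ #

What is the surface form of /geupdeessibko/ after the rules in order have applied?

geupedeesibeku

Rule 1 (stop-cluster e-epenthesis): /p/ and /d/ form a stop–stop cluster, so [e] is inserted between them. /b/ and /k/ form a stop–stop cluster, so [e] is inserted between them. /geupdeessibko/ → geupedeessibeko.
Rule 2 (degemination): /ss/ is a geminate; the first /s/ deletes. /geupedeessibeko/ → geupedeesibeko.
Rule 3 (final vowel raising): /o/ is a mid vowel in word-final position, so it raises to [u]. /geupedeesibeko/ → geupedeesibeku.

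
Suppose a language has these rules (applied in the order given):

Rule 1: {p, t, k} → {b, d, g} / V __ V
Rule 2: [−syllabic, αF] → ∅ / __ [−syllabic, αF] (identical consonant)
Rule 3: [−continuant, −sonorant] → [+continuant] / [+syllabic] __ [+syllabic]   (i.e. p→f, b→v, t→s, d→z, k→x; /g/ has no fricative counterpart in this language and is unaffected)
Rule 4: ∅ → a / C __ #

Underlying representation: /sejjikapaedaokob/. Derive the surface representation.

Rule 1 (intervocalic voicing): /k/ is a voiceless stop between vowels /i/ and /a/, so it voices to [g]. /p/ is a voiceless stop between vowels /a/ and /a/, so it voices to [b]. /k/ is a voiceless stop between vowels /o/ and /o/, so it voices to [g]. /sejjikapaedaokob/ → sejjigabaedaogob.
Rule 2 (degemination): /jj/ is a geminate; the first /j/ deletes. /sejjigabaedaogob/ → sejigabaedaogob.
Rule 3 (intervocalic spirantization): /b/ is a stop between vowels /a/ and /a/, so it spirantizes to the fricative [v]. /d/ is a stop between vowels /e/ and /a/, so it spirantizes to the fricative [z]. /sejigabaedaogob/ → sejigavaezaogob.
Rule 4 (final a-epenthesis): the form ends in the consonant /b/, so [a] is inserted word-finally. /sejigavaezaogob/ → sejigavaezaogoba.

sejigavaezaogoba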